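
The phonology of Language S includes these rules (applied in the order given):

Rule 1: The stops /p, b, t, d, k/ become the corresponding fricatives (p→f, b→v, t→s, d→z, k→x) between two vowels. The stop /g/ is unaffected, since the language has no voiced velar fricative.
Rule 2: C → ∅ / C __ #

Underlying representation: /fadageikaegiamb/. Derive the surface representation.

Rule 1 (intervocalic spirantization): /d/ is a stop between vowels /a/ and /a/, so it spirantizes to the fricative [z]. /k/ is a stop between vowels /i/ and /a/, so it spirantizes to the fricative [x]. /fadageikaegiamb/ → fazageixaegiamb.
Rule 2 (final cluster simplification): /b/ is the second consonant of a word-final cluster /mb/, so it deletes. /fazageixaegiamb/ → fazageixaegiam.

fazageixaegiam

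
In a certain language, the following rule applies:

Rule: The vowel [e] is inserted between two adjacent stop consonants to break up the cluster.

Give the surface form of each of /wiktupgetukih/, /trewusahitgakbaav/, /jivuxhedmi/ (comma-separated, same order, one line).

/wiktupgetukih/: /k/ and /t/ form a stop–stop cluster, so [e] is inserted between them. /p/ and /g/ form a stop–stop cluster, so [e] is inserted between them. → [wiketupegetukih].
/trewusahitgakbaav/: /t/ and /g/ form a stop–stop cluster, so [e] is inserted between them. /k/ and /b/ form a stop–stop cluster, so [e] is inserted between them. → [trewusahitegakebaav].
/jivuxhedmi/: the rule's environment is not met; surfaces unchanged as [jivuxhedmi].

wiketupegetukih, trewusahitegakebaav, jivuxhedmi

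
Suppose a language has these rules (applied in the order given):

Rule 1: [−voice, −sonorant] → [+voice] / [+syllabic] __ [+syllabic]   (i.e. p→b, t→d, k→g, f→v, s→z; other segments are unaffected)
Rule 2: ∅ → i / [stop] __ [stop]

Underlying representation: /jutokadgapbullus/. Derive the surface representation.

judogadigapibullus

Rule 1 (intervocalic voicing): /t/ is a voiceless obstruent between vowels /u/ and /o/, so it voices to [d]. /k/ is a voiceless obstruent between vowels /o/ and /a/, so it voices to [g]. /jutokadgapbullus/ → judogadgapbullus.
Rule 2 (stop-cluster i-epenthesis): /d/ and /g/ form a stop–stop cluster, so [i] is inserted between them. /p/ and /b/ form a stop–stop cluster, so [i] is inserted between them. /judogadgapbullus/ → judogadigapibullus.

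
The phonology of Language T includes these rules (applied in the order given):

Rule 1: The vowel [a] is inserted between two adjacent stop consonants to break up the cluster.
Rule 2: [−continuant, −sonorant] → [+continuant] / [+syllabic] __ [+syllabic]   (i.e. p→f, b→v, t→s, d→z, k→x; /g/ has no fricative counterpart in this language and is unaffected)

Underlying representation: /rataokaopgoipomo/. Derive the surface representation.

rasaoxaofagoifomo

Rule 1 (stop-cluster a-epenthesis): /p/ and /g/ form a stop–stop cluster, so [a] is inserted between them. /rataokaopgoipomo/ → rataokaopagoipomo.
Rule 2 (intervocalic spirantization): /t/ is a stop between vowels /a/ and /a/, so it spirantizes to the fricative [s]. /k/ is a stop between vowels /o/ and /a/, so it spirantizes to the fricative [x]. /p/ is a stop between vowels /o/ and /a/, so it spirantizes to the fricative [f]. /p/ is a stop between vowels /i/ and /o/, so it spirantizes to the fricative [f]. /rataokaopagoipomo/ → rasaoxaofagoifomo.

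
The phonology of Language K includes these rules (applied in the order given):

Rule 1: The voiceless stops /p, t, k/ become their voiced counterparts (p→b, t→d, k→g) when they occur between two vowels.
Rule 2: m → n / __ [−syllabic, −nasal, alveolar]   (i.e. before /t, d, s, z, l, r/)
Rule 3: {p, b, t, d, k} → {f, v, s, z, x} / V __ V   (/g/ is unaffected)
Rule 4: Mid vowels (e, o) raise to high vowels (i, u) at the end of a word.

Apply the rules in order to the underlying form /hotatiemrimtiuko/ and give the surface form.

Rule 1 (intervocalic voicing): /t/ is a voiceless stop between vowels /o/ and /a/, so it voices to [d]. /t/ is a voiceless stop between vowels /a/ and /i/, so it voices to [d]. /k/ is a voiceless stop between vowels /u/ and /o/, so it voices to [g]. /hotatiemrimtiuko/ → hodadiemrimtiugo.
Rule 2 (nasal place assimilation): /m/ precedes the alveolar consonant /r/, so it assimilates in place to [n]. /m/ precedes the alveolar consonant /t/, so it assimilates in place to [n]. /hodadiemrimtiugo/ → hodadienrintiugo.
Rule 3 (intervocalic spirantization): /d/ is a stop between vowels /o/ and /a/, so it spirantizes to the fricative [z]. /d/ is a stop between vowels /a/ and /i/, so it spirantizes to the fricative [z]. /hodadienrintiugo/ → hozazienrintiugo.
Rule 4 (final vowel raising): /o/ is a mid vowel in word-final position, so it raises to [u]. /hozazienrintiugo/ → hozazienrintiugu.

hozazienrintiugu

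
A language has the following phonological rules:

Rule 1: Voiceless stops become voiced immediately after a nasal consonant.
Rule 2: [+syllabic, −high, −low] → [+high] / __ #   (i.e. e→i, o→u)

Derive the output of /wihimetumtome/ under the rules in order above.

wihimetumdomi

Rule 1 (post-nasal voicing): /t/ is a voiceless stop immediately after the nasal /m/, so it voices to [d]. /wihimetumtome/ → wihimetumdome.
Rule 2 (final vowel raising): /e/ is a mid vowel in word-final position, so it raises to [i]. /wihimetumdome/ → wihimetumdomi.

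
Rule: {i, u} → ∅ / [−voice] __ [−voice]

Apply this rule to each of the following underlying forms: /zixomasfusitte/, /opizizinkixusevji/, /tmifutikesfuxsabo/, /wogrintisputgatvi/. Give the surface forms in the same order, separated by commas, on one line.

zixomasfstte, opizizinkxsevji, tmiftkesfxsabo, wogrintsptgatvi

/zixomasfusitte/: /u/ is a high vowel flanked by voiceless consonants /f/ and /s/, so it deletes. /i/ is a high vowel flanked by voiceless consonants /s/ and /t/, so it deletes. → [zixomasfstte].
/opizizinkixusevji/: /i/ is a high vowel flanked by voiceless consonants /k/ and /x/, so it deletes. /u/ is a high vowel flanked by voiceless consonants /x/ and /s/, so it deletes. → [opizizinkxsevji].
/tmifutikesfuxsabo/: /u/ is a high vowel flanked by voiceless consonants /f/ and /t/, so it deletes. /i/ is a high vowel flanked by voiceless consonants /t/ and /k/, so it deletes. /u/ is a high vowel flanked by voiceless consonants /f/ and /x/, so it deletes. → [tmiftkesfxsabo].
/wogrintisputgatvi/: /i/ is a high vowel flanked by voiceless consonants /t/ and /s/, so it deletes. /u/ is a high vowel flanked by voiceless consonants /p/ and /t/, so it deletes. → [wogrintsptgatvi].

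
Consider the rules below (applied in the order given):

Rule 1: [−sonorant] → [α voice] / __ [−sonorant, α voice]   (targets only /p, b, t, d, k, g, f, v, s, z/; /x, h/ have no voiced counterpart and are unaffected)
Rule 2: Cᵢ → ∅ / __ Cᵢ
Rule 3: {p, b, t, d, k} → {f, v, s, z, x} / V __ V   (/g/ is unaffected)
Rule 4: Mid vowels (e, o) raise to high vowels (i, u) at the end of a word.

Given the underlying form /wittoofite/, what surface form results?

Rule 1 (regressive voicing assimilation): no segment meets the environment; /wittoofite/ is unchanged.
Rule 2 (degemination): /tt/ is a geminate; the first /t/ deletes. /wittoofite/ → witoofite.
Rule 3 (intervocalic spirantization): /t/ is a stop between vowels /i/ and /o/, so it spirantizes to the fricative [s]. /t/ is a stop between vowels /i/ and /e/, so it spirantizes to the fricative [s]. /witoofite/ → wisoofise.
Rule 4 (final vowel raising): /e/ is a mid vowel in word-final position, so it raises to [i]. /wisoofise/ → wisoofisi.

wisoofisi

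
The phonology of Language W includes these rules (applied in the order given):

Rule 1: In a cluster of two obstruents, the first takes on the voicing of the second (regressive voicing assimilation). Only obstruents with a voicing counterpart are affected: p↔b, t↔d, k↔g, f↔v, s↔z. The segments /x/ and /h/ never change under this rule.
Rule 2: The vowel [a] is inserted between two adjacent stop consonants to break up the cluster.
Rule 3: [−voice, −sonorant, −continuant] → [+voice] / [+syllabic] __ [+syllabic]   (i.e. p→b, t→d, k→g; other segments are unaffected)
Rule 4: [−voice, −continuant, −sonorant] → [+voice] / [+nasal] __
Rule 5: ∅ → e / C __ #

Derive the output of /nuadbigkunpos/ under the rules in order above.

Rule 1 (regressive voicing assimilation): /g/ precedes the voiceless obstruent /k/, so it devoices to [k] by assimilation. /nuadbigkunpos/ → nuadbikkunpos.
Rule 2 (stop-cluster a-epenthesis): /d/ and /b/ form a stop–stop cluster, so [a] is inserted between them. /k/ and /k/ form a stop–stop cluster, so [a] is inserted between them. /nuadbikkunpos/ → nuadabikakunpos.
Rule 3 (intervocalic voicing): /k/ is a voiceless stop between vowels /i/ and /a/, so it voices to [g]. /k/ is a voiceless stop between vowels /a/ and /u/, so it voices to [g]. /nuadabikakunpos/ → nuadabigagunpos.
Rule 4 (post-nasal voicing): /p/ is a voiceless stop immediately after the nasal /n/, so it voices to [b]. /nuadabigagunpos/ → nuadabigagunbos.
Rule 5 (final e-epenthesis): the form ends in the consonant /s/, so [e] is inserted word-finally. /nuadabigagunbos/ → nuadabigagunbose.

nuadabigagunbose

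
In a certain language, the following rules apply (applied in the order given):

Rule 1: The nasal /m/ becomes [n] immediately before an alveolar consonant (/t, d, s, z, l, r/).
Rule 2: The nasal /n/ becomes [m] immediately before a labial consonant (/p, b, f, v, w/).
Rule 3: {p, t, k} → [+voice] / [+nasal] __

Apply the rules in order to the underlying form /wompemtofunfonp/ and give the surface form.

wombendofumfomb

Rule 1 (nasal place assimilation): /m/ precedes the alveolar consonant /t/, so it assimilates in place to [n]. /wompemtofunfonp/ → wompentofunfonp.
Rule 2 (nasal place assimilation): /n/ precedes the labial consonant /f/, so it assimilates in place to [m]. /n/ precedes the labial consonant /p/, so it assimilates in place to [m]. /wompentofunfonp/ → wompentofumfomp.
Rule 3 (post-nasal voicing): /p/ is a voiceless stop immediately after the nasal /m/, so it voices to [b]. /t/ is a voiceless stop immediately after the nasal /n/, so it voices to [d]. /p/ is a voiceless stop immediately after the nasal /m/, so it voices to [b]. /wompentofumfomp/ → wombendofumfomb.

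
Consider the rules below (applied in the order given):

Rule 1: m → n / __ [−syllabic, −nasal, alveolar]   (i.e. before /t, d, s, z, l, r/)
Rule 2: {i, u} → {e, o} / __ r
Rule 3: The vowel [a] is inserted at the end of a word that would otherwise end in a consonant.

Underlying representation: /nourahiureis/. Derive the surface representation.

noorahioreisa

Rule 1 (nasal place assimilation): no segment meets the environment; /nourahiureis/ is unchanged.
Rule 2 (pre-rhotic lowering): /u/ is a high vowel immediately before /r/, so it lowers to [o]. /u/ is a high vowel immediately before /r/, so it lowers to [o]. /nourahiureis/ → noorahioreis.
Rule 3 (final a-epenthesis): the form ends in the consonant /s/, so [a] is inserted word-finally. /noorahioreis/ → noorahioreisa.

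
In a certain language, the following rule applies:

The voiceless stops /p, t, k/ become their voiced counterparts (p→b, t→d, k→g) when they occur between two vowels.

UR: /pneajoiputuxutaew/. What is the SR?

pneajoibuduxudaew

/p/ is a voiceless stop between vowels /i/ and /u/, so it voices to [b].
/t/ is a voiceless stop between vowels /u/ and /u/, so it voices to [d].
/t/ is a voiceless stop between vowels /u/ and /a/, so it voices to [d].
The other instance of /p/ does not occur in the required environment and remains unchanged.
Surface form: [pneajoibuduxudaew].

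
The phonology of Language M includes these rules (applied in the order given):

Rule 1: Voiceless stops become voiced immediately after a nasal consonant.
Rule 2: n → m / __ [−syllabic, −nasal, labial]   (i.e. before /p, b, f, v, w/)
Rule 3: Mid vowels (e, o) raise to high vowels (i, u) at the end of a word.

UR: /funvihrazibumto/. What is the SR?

Rule 1 (post-nasal voicing): /t/ is a voiceless stop immediately after the nasal /m/, so it voices to [d]. /funvihrazibumto/ → funvihrazibumdo.
Rule 2 (nasal place assimilation): /n/ precedes the labial consonant /v/, so it assimilates in place to [m]. /funvihrazibumdo/ → fumvihrazibumdo.
Rule 3 (final vowel raising): /o/ is a mid vowel in word-final position, so it raises to [u]. /fumvihrazibumdo/ → fumvihrazibumdu.

fumvihrazibumdu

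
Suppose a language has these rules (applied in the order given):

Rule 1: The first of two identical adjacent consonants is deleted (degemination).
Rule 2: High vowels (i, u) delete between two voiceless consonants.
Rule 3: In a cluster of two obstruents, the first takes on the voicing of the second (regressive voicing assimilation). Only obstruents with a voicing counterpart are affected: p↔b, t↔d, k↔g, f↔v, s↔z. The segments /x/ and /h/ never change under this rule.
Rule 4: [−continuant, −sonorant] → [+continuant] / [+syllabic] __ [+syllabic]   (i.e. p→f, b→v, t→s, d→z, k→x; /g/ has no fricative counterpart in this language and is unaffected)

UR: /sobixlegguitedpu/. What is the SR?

sovixleguisetpu

Rule 1 (degemination): /gg/ is a geminate; the first /g/ deletes. /sobixlegguitedpu/ → sobixleguitedpu.
Rule 2 (high vowel syncope): no segment meets the environment; /sobixleguitedpu/ is unchanged.
Rule 3 (regressive voicing assimilation): /d/ precedes the voiceless obstruent /p/, so it devoices to [t] by assimilation. /sobixleguitedpu/ → sobixleguitetpu.
Rule 4 (intervocalic spirantization): /b/ is a stop between vowels /o/ and /i/, so it spirantizes to the fricative [v]. /t/ is a stop between vowels /i/ and /e/, so it spirantizes to the fricative [s]. /sobixleguitetpu/ → sovixleguisetpu.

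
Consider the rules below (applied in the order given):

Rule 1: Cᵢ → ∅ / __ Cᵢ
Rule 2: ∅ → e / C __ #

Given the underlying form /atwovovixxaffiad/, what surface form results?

atwovovixafiade

Rule 1 (degemination): /xx/ is a geminate; the first /x/ deletes. /ff/ is a geminate; the first /f/ deletes. /atwovovixxaffiad/ → atwovovixafiad.
Rule 2 (final e-epenthesis): the form ends in the consonant /d/, so [e] is inserted word-finally. /atwovovixafiad/ → atwovovixafiade.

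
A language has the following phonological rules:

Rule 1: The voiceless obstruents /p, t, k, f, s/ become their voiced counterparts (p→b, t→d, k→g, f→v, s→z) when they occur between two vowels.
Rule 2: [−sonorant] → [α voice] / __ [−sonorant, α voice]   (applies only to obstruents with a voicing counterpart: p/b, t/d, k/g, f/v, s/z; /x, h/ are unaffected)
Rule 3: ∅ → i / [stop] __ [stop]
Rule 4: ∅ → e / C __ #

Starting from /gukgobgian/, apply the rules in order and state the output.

gugigobigiane

Rule 1 (intervocalic voicing): no segment meets the environment; /gukgobgian/ is unchanged.
Rule 2 (regressive voicing assimilation): /k/ precedes the voiced obstruent /g/, so it voices to [g] by assimilation. /gukgobgian/ → guggobgian.
Rule 3 (stop-cluster i-epenthesis): /g/ and /g/ form a stop–stop cluster, so [i] is inserted between them. /b/ and /g/ form a stop–stop cluster, so [i] is inserted between them. /guggobgian/ → gugigobigian.
Rule 4 (final e-epenthesis): the form ends in the consonant /n/, so [e] is inserted word-finally. /gugigobigian/ → gugigobigiane.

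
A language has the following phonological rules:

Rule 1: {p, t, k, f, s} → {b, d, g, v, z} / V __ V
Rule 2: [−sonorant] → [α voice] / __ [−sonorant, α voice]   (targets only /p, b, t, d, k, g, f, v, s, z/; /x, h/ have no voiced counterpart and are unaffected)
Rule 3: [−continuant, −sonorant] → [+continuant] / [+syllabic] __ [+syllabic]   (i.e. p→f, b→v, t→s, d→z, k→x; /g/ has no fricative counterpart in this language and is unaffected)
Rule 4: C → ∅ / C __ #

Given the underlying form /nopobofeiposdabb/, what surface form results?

Rule 1 (intervocalic voicing): /p/ is a voiceless obstruent between vowels /o/ and /o/, so it voices to [b]. /f/ is a voiceless obstruent between vowels /o/ and /e/, so it voices to [v]. /p/ is a voiceless obstruent between vowels /i/ and /o/, so it voices to [b]. /nopobofeiposdabb/ → noboboveibosdabb.
Rule 2 (regressive voicing assimilation): /s/ precedes the voiced obstruent /d/, so it voices to [z] by assimilation. /noboboveibosdabb/ → noboboveibozdabb.
Rule 3 (intervocalic spirantization): /b/ is a stop between vowels /o/ and /o/, so it spirantizes to the fricative [v]. /b/ is a stop between vowels /o/ and /o/, so it spirantizes to the fricative [v]. /b/ is a stop between vowels /i/ and /o/, so it spirantizes to the fricative [v]. /noboboveibozdabb/ → novovoveivozdabb.
Rule 4 (final cluster simplification): /b/ is the second consonant of a word-final cluster /bb/, so it deletes. /novovoveivozdabb/ → novovoveivozdab.

novovoveivozdab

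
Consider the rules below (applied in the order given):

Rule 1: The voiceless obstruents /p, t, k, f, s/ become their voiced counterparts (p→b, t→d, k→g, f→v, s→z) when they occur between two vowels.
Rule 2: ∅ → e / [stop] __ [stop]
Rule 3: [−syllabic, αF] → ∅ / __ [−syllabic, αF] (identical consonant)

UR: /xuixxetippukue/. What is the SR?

xuixedipepugue

Rule 1 (intervocalic voicing): /t/ is a voiceless obstruent between vowels /e/ and /i/, so it voices to [d]. /k/ is a voiceless obstruent between vowels /u/ and /u/, so it voices to [g]. /xuixxetippukue/ → xuixxedippugue.
Rule 2 (stop-cluster e-epenthesis): /p/ and /p/ form a stop–stop cluster, so [e] is inserted between them. /xuixxedippugue/ → xuixxedipepugue.
Rule 3 (degemination): /xx/ is a geminate; the first /x/ deletes. /xuixxedipepugue/ → xuixedipepugue.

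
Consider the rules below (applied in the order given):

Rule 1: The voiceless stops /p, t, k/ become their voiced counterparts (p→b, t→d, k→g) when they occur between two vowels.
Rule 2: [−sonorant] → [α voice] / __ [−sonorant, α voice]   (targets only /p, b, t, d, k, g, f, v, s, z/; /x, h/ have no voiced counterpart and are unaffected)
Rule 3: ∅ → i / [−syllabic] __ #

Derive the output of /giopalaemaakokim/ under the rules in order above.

Rule 1 (intervocalic voicing): /p/ is a voiceless stop between vowels /o/ and /a/, so it voices to [b]. /k/ is a voiceless stop between vowels /a/ and /o/, so it voices to [g]. /k/ is a voiceless stop between vowels /o/ and /i/, so it voices to [g]. /giopalaemaakokim/ → giobalaemaagogim.
Rule 2 (regressive voicing assimilation): no segment meets the environment; /giobalaemaagogim/ is unchanged.
Rule 3 (final i-epenthesis): the form ends in the consonant /m/, so [i] is inserted word-finally. /giobalaemaagogim/ → giobalaemaagogimi.

giobalaemaagogimi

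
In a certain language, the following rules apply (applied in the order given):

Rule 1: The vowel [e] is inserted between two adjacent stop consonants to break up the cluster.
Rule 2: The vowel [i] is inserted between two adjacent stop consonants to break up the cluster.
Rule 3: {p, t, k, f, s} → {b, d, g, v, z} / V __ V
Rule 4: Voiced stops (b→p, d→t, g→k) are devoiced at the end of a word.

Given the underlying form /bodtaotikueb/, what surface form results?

bodedaodiguep

Rule 1 (stop-cluster e-epenthesis): /d/ and /t/ form a stop–stop cluster, so [e] is inserted between them. /bodtaotikueb/ → bodetaotikueb.
Rule 2 (stop-cluster i-epenthesis): no segment meets the environment; /bodetaotikueb/ is unchanged.
Rule 3 (intervocalic voicing): /t/ is a voiceless obstruent between vowels /e/ and /a/, so it voices to [d]. /t/ is a voiceless obstruent between vowels /o/ and /i/, so it voices to [d]. /k/ is a voiceless obstruent between vowels /i/ and /u/, so it voices to [g]. /bodetaotikueb/ → bodedaodigueb.
Rule 4 (final devoicing): /b/ is a voiced stop in word-final position, so it devoices to [p]. /bodedaodigueb/ → bodedaodiguep.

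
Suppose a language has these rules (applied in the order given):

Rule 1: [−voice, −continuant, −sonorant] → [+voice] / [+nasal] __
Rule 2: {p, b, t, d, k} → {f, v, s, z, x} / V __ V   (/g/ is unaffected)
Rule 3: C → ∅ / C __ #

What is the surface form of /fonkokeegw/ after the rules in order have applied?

fongoxeeg

Rule 1 (post-nasal voicing): /k/ is a voiceless stop immediately after the nasal /n/, so it voices to [g]. /fonkokeegw/ → fongokeegw.
Rule 2 (intervocalic spirantization): /k/ is a stop between vowels /o/ and /e/, so it spirantizes to the fricative [x]. /fongokeegw/ → fongoxeegw.
Rule 3 (final cluster simplification): /w/ is the second consonant of a word-final cluster /gw/, so it deletes. /fongoxeegw/ → fongoxeeg.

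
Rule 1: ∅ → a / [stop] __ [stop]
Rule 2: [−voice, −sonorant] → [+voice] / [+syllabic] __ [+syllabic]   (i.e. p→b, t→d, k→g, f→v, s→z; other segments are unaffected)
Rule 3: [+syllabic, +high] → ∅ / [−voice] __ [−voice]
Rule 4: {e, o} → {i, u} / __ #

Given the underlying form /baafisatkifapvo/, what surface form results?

baavizadagivapvu

Rule 1 (stop-cluster a-epenthesis): /t/ and /k/ form a stop–stop cluster, so [a] is inserted between them. /baafisatkifapvo/ → baafisatakifapvo.
Rule 2 (intervocalic voicing): /f/ is a voiceless obstruent between vowels /a/ and /i/, so it voices to [v]. /s/ is a voiceless obstruent between vowels /i/ and /a/, so it voices to [z]. /t/ is a voiceless obstruent between vowels /a/ and /a/, so it voices to [d]. /k/ is a voiceless obstruent between vowels /a/ and /i/, so it voices to [g]. /f/ is a voiceless obstruent between vowels /i/ and /a/, so it voices to [v]. /baafisatakifapvo/ → baavizadagivapvo.
Rule 3 (high vowel syncope): no segment meets the environment; /baavizadagivapvo/ is unchanged.
Rule 4 (final vowel raising): /o/ is a mid vowel in word-final position, so it raises to [u]. /baavizadagivapvo/ → baavizadagivapvu.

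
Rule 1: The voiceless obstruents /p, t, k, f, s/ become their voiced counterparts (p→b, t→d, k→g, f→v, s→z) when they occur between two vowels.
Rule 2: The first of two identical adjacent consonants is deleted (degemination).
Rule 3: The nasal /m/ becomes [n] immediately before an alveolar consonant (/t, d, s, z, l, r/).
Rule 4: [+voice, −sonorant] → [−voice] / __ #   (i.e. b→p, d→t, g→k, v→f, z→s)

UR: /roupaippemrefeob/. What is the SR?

Rule 1 (intervocalic voicing): /p/ is a voiceless obstruent between vowels /u/ and /a/, so it voices to [b]. /f/ is a voiceless obstruent between vowels /e/ and /e/, so it voices to [v]. /roupaippemrefeob/ → roubaippemreveob.
Rule 2 (degemination): /pp/ is a geminate; the first /p/ deletes. /roubaippemreveob/ → roubaipemreveob.
Rule 3 (nasal place assimilation): /m/ precedes the alveolar consonant /r/, so it assimilates in place to [n]. /roubaipemreveob/ → roubaipenreveob.
Rule 4 (final devoicing): /b/ is a voiced obstruent in word-final position, so it devoices to [p]. /roubaipenreveob/ → roubaipenreveop.

roubaipenreveop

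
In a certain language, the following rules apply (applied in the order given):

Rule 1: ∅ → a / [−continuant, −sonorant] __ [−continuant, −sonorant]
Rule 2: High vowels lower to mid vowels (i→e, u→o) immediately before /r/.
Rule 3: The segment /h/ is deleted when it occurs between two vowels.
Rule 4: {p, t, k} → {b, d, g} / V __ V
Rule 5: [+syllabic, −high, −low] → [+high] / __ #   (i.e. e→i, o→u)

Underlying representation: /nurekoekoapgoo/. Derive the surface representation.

noregoegoabagou

Rule 1 (stop-cluster a-epenthesis): /p/ and /g/ form a stop–stop cluster, so [a] is inserted between them. /nurekoekoapgoo/ → nurekoekoapagoo.
Rule 2 (pre-rhotic lowering): /u/ is a high vowel immediately before /r/, so it lowers to [o]. /nurekoekoapagoo/ → norekoekoapagoo.
Rule 3 (intervocalic h-deletion): no segment meets the environment; /norekoekoapagoo/ is unchanged.
Rule 4 (intervocalic voicing): /k/ is a voiceless stop between vowels /e/ and /o/, so it voices to [g]. /k/ is a voiceless stop between vowels /e/ and /o/, so it voices to [g]. /p/ is a voiceless stop between vowels /a/ and /a/, so it voices to [b]. /norekoekoapagoo/ → noregoegoabagoo.
Rule 5 (final vowel raising): /o/ is a mid vowel in word-final position, so it raises to [u]. /noregoegoabagoo/ → noregoegoabagou.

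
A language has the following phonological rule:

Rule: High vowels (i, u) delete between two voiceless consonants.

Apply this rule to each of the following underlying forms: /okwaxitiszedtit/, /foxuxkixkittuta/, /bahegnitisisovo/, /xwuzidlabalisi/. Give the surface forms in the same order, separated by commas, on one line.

okwaxtszedtt, foxxkxkttta, bahegnitssovo, xwuzidlabalisi

/okwaxitiszedtit/: /i/ is a high vowel flanked by voiceless consonants /x/ and /t/, so it deletes. /i/ is a high vowel flanked by voiceless consonants /t/ and /s/, so it deletes. /i/ is a high vowel flanked by voiceless consonants /t/ and /t/, so it deletes. → [okwaxtszedtt].
/foxuxkixkittuta/: /u/ is a high vowel flanked by voiceless consonants /x/ and /x/, so it deletes. /i/ is a high vowel flanked by voiceless consonants /k/ and /x/, so it deletes. /i/ is a high vowel flanked by voiceless consonants /k/ and /t/, so it deletes. /u/ is a high vowel flanked by voiceless consonants /t/ and /t/, so it deletes. → [foxxkxkttta].
/bahegnitisisovo/: /i/ is a high vowel flanked by voiceless consonants /t/ and /s/, so it deletes. /i/ is a high vowel flanked by voiceless consonants /s/ and /s/, so it deletes. → [bahegnitssovo].
/xwuzidlabalisi/: the rule's environment is not met; surfaces unchanged as [xwuzidlabalisi].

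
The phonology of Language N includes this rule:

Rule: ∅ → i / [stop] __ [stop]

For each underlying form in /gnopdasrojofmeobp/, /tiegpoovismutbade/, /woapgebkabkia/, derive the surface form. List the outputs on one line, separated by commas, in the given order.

/gnopdasrojofmeobp/: /p/ and /d/ form a stop–stop cluster, so [i] is inserted between them. /b/ and /p/ form a stop–stop cluster, so [i] is inserted between them. → [gnopidasrojofmeobip].
/tiegpoovismutbade/: /g/ and /p/ form a stop–stop cluster, so [i] is inserted between them. /t/ and /b/ form a stop–stop cluster, so [i] is inserted between them. → [tiegipoovismutibade].
/woapgebkabkia/: /p/ and /g/ form a stop–stop cluster, so [i] is inserted between them. /b/ and /k/ form a stop–stop cluster, so [i] is inserted between them. /b/ and /k/ form a stop–stop cluster, so [i] is inserted between them. → [woapigebikabikia].

gnopidasrojofmeobip, tiegipoovismutibade, woapigebikabikia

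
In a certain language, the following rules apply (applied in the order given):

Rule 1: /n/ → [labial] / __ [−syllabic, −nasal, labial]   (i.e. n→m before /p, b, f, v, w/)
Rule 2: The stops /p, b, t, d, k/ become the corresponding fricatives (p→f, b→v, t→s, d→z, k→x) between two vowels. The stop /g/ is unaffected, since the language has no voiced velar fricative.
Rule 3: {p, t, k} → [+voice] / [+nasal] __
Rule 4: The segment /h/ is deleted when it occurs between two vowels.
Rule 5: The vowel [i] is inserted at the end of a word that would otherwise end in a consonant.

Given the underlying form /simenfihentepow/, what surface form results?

simemfiendefowi

Rule 1 (nasal place assimilation): /n/ precedes the labial consonant /f/, so it assimilates in place to [m]. /simenfihentepow/ → simemfihentepow.
Rule 2 (intervocalic spirantization): /p/ is a stop between vowels /e/ and /o/, so it spirantizes to the fricative [f]. /simemfihentepow/ → simemfihentefow.
Rule 3 (post-nasal voicing): /t/ is a voiceless stop immediately after the nasal /n/, so it voices to [d]. /simemfihentefow/ → simemfihendefow.
Rule 4 (intervocalic h-deletion): /h/ occurs between vowels /i/ and /e/, so it deletes. /simemfihendefow/ → simemfiendefow.
Rule 5 (final i-epenthesis): the form ends in the consonant /w/, so [i] is inserted word-finally. /simemfiendefow/ → simemfiendefowi.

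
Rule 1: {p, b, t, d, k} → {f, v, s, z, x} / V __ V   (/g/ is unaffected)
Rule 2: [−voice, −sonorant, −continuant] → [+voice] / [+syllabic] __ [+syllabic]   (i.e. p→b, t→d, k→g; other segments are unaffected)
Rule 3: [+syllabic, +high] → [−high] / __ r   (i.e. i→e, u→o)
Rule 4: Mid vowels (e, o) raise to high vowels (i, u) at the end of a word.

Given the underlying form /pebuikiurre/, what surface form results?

pevuixiorri

Rule 1 (intervocalic spirantization): /b/ is a stop between vowels /e/ and /u/, so it spirantizes to the fricative [v]. /k/ is a stop between vowels /i/ and /i/, so it spirantizes to the fricative [x]. /pebuikiurre/ → pevuixiurre.
Rule 2 (intervocalic voicing): no segment meets the environment; /pevuixiurre/ is unchanged.
Rule 3 (pre-rhotic lowering): /u/ is a high vowel immediately before /r/, so it lowers to [o]. /pevuixiurre/ → pevuixiorre.
Rule 4 (final vowel raising): /e/ is a mid vowel in word-final position, so it raises to [i]. /pevuixiorre/ → pevuixiorri.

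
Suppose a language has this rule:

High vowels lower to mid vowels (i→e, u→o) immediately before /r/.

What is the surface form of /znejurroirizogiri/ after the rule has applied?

znejorroerizogeri

/u/ is a high vowel immediately before /r/, so it lowers to [o].
/i/ is a high vowel immediately before /r/, so it lowers to [e].
/i/ is a high vowel immediately before /r/, so it lowers to [e].
Surface form: [znejorroerizogeri].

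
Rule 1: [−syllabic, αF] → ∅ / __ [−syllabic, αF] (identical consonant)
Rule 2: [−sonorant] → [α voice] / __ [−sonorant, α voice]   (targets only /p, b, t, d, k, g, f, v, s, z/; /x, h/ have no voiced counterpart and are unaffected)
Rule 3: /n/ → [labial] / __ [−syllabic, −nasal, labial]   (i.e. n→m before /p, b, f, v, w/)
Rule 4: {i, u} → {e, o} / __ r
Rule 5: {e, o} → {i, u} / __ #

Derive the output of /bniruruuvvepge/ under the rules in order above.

Rule 1 (degemination): /vv/ is a geminate; the first /v/ deletes. /bniruruuvvepge/ → bniruruuvepge.
Rule 2 (regressive voicing assimilation): /p/ precedes the voiced obstruent /g/, so it voices to [b] by assimilation. /bniruruuvepge/ → bniruruuvebge.
Rule 3 (nasal place assimilation): no segment meets the environment; /bniruruuvebge/ is unchanged.
Rule 4 (pre-rhotic lowering): /i/ is a high vowel immediately before /r/, so it lowers to [e]. /u/ is a high vowel immediately before /r/, so it lowers to [o]. /bniruruuvebge/ → bneroruuvebge.
Rule 5 (final vowel raising): /e/ is a mid vowel in word-final position, so it raises to [i]. /bneroruuvebge/ → bneroruuvebgi.

bneroruuvebgi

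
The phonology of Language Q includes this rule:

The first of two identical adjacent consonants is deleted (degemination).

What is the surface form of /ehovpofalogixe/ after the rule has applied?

No segment of /ehovpofalogixe/ meets the structural description of the rule, so the form surfaces unchanged.

ehovpofalogixe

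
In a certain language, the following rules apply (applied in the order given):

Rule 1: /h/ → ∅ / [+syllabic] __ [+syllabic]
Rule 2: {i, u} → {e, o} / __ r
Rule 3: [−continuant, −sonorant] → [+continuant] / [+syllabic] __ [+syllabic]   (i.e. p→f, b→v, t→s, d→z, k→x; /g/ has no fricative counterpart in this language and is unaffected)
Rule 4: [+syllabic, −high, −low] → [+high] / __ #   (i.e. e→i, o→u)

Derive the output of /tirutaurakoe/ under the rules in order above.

Rule 1 (intervocalic h-deletion): no segment meets the environment; /tirutaurakoe/ is unchanged.
Rule 2 (pre-rhotic lowering): /i/ is a high vowel immediately before /r/, so it lowers to [e]. /u/ is a high vowel immediately before /r/, so it lowers to [o]. /tirutaurakoe/ → terutaorakoe.
Rule 3 (intervocalic spirantization): /t/ is a stop between vowels /u/ and /a/, so it spirantizes to the fricative [s]. /k/ is a stop between vowels /a/ and /o/, so it spirantizes to the fricative [x]. /terutaorakoe/ → terusaoraxoe.
Rule 4 (final vowel raising): /e/ is a mid vowel in word-final position, so it raises to [i]. /terusaoraxoe/ → terusaoraxoi.

terusaoraxoi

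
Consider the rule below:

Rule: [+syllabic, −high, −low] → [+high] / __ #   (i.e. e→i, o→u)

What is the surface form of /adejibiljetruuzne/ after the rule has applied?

adejibiljetruuzni

Scanning /adejibiljetruuzne/: /e/ at position 3 is not in the conditioning environment; /e/ at position 10 is not in the conditioning environment; /e/ is a mid vowel in word-final position, so it raises to [i].
Result: [adejibiljetruuzni].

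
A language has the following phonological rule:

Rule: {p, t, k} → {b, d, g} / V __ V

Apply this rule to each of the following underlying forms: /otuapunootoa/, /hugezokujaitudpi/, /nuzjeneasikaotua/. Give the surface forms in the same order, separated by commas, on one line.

oduabunoodoa, hugezogujaidudpi, nuzjeneasigaodua

/otuapunootoa/: /t/ is a voiceless stop between vowels /o/ and /u/, so it voices to [d]. /p/ is a voiceless stop between vowels /a/ and /u/, so it voices to [b]. /t/ is a voiceless stop between vowels /o/ and /o/, so it voices to [d]. → [oduabunoodoa].
/hugezokujaitudpi/: /k/ is a voiceless stop between vowels /o/ and /u/, so it voices to [g]. /t/ is a voiceless stop between vowels /i/ and /u/, so it voices to [d]. → [hugezogujaidudpi].
/nuzjeneasikaotua/: /k/ is a voiceless stop between vowels /i/ and /a/, so it voices to [g]. /t/ is a voiceless stop between vowels /o/ and /u/, so it voices to [d]. → [nuzjeneasigaodua].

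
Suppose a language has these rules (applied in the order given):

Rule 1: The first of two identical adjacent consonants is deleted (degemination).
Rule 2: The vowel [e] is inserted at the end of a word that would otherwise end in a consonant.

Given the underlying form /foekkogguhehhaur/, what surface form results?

foekoguhehaure

Rule 1 (degemination): /kk/ is a geminate; the first /k/ deletes. /gg/ is a geminate; the first /g/ deletes. /hh/ is a geminate; the first /h/ deletes. /foekkogguhehhaur/ → foekoguhehaur.
Rule 2 (final e-epenthesis): the form ends in the consonant /r/, so [e] is inserted word-finally. /foekoguhehaur/ → foekoguhehaure.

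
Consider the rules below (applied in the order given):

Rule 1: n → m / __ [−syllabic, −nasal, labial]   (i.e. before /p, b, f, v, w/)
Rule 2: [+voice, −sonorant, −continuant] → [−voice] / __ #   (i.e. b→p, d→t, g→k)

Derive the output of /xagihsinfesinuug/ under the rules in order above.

xagihsimfesinuuk

Rule 1 (nasal place assimilation): /n/ precedes the labial consonant /f/, so it assimilates in place to [m]. /xagihsinfesinuug/ → xagihsimfesinuug.
Rule 2 (final devoicing): /g/ is a voiced stop in word-final position, so it devoices to [k]. /xagihsimfesinuug/ → xagihsimfesinuuk.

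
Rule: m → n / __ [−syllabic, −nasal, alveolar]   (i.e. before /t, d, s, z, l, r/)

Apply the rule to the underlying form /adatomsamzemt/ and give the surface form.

/m/ precedes the alveolar consonant /s/, so it assimilates in place to [n].
/m/ precedes the alveolar consonant /z/, so it assimilates in place to [n].
/m/ precedes the alveolar consonant /t/, so it assimilates in place to [n].
Surface form: [adatonsanzent].

adatonsanzent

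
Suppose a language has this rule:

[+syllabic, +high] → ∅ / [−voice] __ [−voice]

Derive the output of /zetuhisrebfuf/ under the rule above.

/u/ is a high vowel flanked by voiceless consonants /t/ and /h/, so it deletes.
/i/ is a high vowel flanked by voiceless consonants /h/ and /s/, so it deletes.
/u/ is a high vowel flanked by voiceless consonants /f/ and /f/, so it deletes.
Surface form: [zethsrebff].

zethsrebff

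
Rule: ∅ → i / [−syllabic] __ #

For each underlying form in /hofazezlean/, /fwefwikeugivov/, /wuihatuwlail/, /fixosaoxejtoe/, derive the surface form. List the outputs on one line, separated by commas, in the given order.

/hofazezlean/: the form ends in the consonant /n/, so [i] is inserted word-finally. → [hofazezleani].
/fwefwikeugivov/: the form ends in the consonant /v/, so [i] is inserted word-finally. → [fwefwikeugivovi].
/wuihatuwlail/: the form ends in the consonant /l/, so [i] is inserted word-finally. → [wuihatuwlaili].
/fixosaoxejtoe/: the rule's environment is not met; surfaces unchanged as [fixosaoxejtoe].

hofazezleani, fwefwikeugivovi, wuihatuwlaili, fixosaoxejtoe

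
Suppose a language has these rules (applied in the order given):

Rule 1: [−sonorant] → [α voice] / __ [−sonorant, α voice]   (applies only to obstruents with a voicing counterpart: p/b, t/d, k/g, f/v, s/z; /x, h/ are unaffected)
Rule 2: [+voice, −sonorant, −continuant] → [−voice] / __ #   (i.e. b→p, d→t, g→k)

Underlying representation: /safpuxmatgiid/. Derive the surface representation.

Rule 1 (regressive voicing assimilation): /t/ precedes the voiced obstruent /g/, so it voices to [d] by assimilation. /safpuxmatgiid/ → safpuxmadgiid.
Rule 2 (final devoicing): /d/ is a voiced stop in word-final position, so it devoices to [t]. /safpuxmadgiid/ → safpuxmadgiit.

safpuxmadgiit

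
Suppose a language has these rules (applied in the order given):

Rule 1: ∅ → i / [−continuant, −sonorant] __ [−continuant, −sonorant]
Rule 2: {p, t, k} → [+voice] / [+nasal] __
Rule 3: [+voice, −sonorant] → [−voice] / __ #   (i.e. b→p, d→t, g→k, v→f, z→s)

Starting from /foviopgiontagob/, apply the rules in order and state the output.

foviopigiondagop

Rule 1 (stop-cluster i-epenthesis): /p/ and /g/ form a stop–stop cluster, so [i] is inserted between them. /foviopgiontagob/ → foviopigiontagob.
Rule 2 (post-nasal voicing): /t/ is a voiceless stop immediately after the nasal /n/, so it voices to [d]. /foviopigiontagob/ → foviopigiondagob.
Rule 3 (final devoicing): /b/ is a voiced obstruent in word-final position, so it devoices to [p]. /foviopigiondagob/ → foviopigiondagop.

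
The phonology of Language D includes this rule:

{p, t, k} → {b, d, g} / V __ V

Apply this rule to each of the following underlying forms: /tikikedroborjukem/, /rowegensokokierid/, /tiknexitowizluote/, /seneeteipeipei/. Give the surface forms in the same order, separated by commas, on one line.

/tikikedroborjukem/: /k/ is a voiceless stop between vowels /i/ and /i/, so it voices to [g]. /k/ is a voiceless stop between vowels /i/ and /e/, so it voices to [g]. /k/ is a voiceless stop between vowels /u/ and /e/, so it voices to [g]. → [tigigedroborjugem].
/rowegensokokierid/: /k/ is a voiceless stop between vowels /o/ and /o/, so it voices to [g]. /k/ is a voiceless stop between vowels /o/ and /i/, so it voices to [g]. → [rowegensogogierid].
/tiknexitowizluote/: /t/ is a voiceless stop between vowels /i/ and /o/, so it voices to [d]. /t/ is a voiceless stop between vowels /o/ and /e/, so it voices to [d]. → [tiknexidowizluode].
/seneeteipeipei/: /t/ is a voiceless stop between vowels /e/ and /e/, so it voices to [d]. /p/ is a voiceless stop between vowels /i/ and /e/, so it voices to [b]. /p/ is a voiceless stop between vowels /i/ and /e/, so it voices to [b]. → [seneedeibeibei].

tigigedroborjugem, rowegensogogierid, tiknexidowizluode, seneedeibeibei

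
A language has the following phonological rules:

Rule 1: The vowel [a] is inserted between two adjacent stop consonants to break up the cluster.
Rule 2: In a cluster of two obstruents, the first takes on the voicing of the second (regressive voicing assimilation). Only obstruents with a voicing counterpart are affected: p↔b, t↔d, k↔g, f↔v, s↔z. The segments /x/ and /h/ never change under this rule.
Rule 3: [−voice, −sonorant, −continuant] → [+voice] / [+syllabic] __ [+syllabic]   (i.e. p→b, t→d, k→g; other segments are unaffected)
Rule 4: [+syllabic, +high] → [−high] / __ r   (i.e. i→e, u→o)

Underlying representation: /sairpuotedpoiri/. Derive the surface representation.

Rule 1 (stop-cluster a-epenthesis): /d/ and /p/ form a stop–stop cluster, so [a] is inserted between them. /sairpuotedpoiri/ → sairpuotedapoiri.
Rule 2 (regressive voicing assimilation): no segment meets the environment; /sairpuotedapoiri/ is unchanged.
Rule 3 (intervocalic voicing): /t/ is a voiceless stop between vowels /o/ and /e/, so it voices to [d]. /p/ is a voiceless stop between vowels /a/ and /o/, so it voices to [b]. /sairpuotedapoiri/ → sairpuodedaboiri.
Rule 4 (pre-rhotic lowering): /i/ is a high vowel immediately before /r/, so it lowers to [e]. /i/ is a high vowel immediately before /r/, so it lowers to [e]. /sairpuodedaboiri/ → saerpuodedaboeri.

saerpuodedaboeri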